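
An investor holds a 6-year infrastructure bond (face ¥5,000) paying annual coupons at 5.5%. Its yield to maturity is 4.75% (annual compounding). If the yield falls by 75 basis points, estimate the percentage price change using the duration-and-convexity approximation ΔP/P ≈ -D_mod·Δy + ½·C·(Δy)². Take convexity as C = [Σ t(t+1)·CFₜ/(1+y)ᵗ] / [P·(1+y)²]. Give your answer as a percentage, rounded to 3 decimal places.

+3.875%

With y = 0.0475:
  t   CF        PV=CF/(1+0.0475)^t    t·PV        t(t+1)·PV
  1       275.00       262.5298       262.5298         525.0597
  2       275.00       250.6251       501.2503       1,503.7508
  3       275.00       239.2603       717.7808       2,871.1233
  4       275.00       228.4108       913.6431       4,568.2153
  5       275.00       218.0532     1,090.2662       6,541.5971
  6     5,275.00     3,992.9905    23,957.9428     167,705.5999
  Σ                  5,191.8697    27,443.4130     183,715.3461
P = 5,191.8697; D_Mac = 5.28584 yrs; D_mod = 5.04615 yrs; C = 32.24880.
Duration effect: -5.04615 × (-0.0075) = +0.037846
Convexity effect: 0.5 × 32.24880 × (-0.0075)² = +0.0009070
ΔP/P ≈ +0.037846 + 0.0009070 = +0.038753 = +3.8753%.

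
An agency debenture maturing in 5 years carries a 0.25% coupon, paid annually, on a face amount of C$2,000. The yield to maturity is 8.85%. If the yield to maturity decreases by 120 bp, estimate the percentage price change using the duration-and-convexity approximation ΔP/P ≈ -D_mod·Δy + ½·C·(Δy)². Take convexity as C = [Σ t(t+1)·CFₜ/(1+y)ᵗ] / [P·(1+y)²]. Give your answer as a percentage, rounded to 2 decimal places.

With y = 0.0885:
  t   CF        PV=CF/(1+0.0885)^t    t·PV        t(t+1)·PV
  1         5.00         4.5935         4.5935           9.1870
  2         5.00         4.2200         8.4400          25.3200
  3         5.00         3.8769        11.6307          46.5228
  4         5.00         3.5617        14.2468          71.2338
  5     2,005.00     1,312.1159     6,560.5797      39,363.4781
  Σ                  1,328.3680     6,599.4906      39,515.7417
P = 1,328.3680; D_Mac = 4.96812 yrs; D_mod = 4.56419 yrs; C = 25.10700.
Duration effect: -4.56419 × (-0.012) = +0.054770
Convexity effect: 0.5 × 25.10700 × (-0.012)² = +0.0018077
ΔP/P ≈ +0.054770 + 0.0018077 = +0.056578 = +5.6578%.

+5.66%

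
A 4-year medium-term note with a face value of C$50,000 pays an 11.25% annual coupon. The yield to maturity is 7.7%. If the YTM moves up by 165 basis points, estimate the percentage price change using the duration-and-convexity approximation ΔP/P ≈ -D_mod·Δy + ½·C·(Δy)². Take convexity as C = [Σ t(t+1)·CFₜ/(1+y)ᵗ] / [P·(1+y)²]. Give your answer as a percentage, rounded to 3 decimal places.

With y = 0.077:
  t   CF        PV=CF/(1+0.077)^t    t·PV        t(t+1)·PV
  1     5,625.00     5,222.8412     5,222.8412      10,445.6825
  2     5,625.00     4,849.4347     9,698.8695      29,096.6085
  3     5,625.00     4,502.7249    13,508.1748      54,032.6992
  4    55,625.00    41,343.4972   165,373.9890     826,869.9449
  Σ                 55,918.4982   193,803.8745     920,444.9350
P = 55,918.4982; D_Mac = 3.46583 yrs; D_mod = 3.21804 yrs; C = 14.19093.
Duration effect: -3.21804 × (+0.0165) = -0.053098
Convexity effect: 0.5 × 14.19093 × (0.0165)² = +0.0019317
ΔP/P ≈ -0.053098 + 0.0019317 = -0.051166 = -5.1166%.

-5.117%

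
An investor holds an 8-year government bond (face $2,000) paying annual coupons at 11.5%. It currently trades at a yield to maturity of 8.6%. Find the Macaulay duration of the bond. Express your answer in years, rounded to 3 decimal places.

Periodic yield y = 0.086. Discount each cash flow and weight by its year:
  t   CF        PV=CF/(1+0.086)^t    t·PV
  1       230.00       211.7864       211.7864
  2       230.00       195.0151       390.0302
  3       230.00       179.5719       538.7157
  4       230.00       165.3517       661.4066
  5       230.00       152.2575       761.2875
  6       230.00       140.2003       841.2017
  7       230.00       129.0979       903.6851
  8     2,230.00     1,152.5672     9,220.5377
  Σ                  2,325.8479    13,528.6508
Price P = Σ PV = 2,325.8479.
Macaulay duration = Σ(t·PV) / P = 13,528.6508 / 2,325.8479 = 5.81665 years.

5.817 years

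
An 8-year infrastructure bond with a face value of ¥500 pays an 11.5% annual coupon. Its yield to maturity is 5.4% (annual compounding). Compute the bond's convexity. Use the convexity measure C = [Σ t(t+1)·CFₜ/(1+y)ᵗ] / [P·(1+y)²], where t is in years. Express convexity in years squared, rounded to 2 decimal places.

43.60

With y = 0.054:
  t   CF        PV=CF/(1+0.054)^t    t·PV        t(t+1)·PV
  1        57.50        54.5541        54.5541         109.1082
  2        57.50        51.7591       103.5182         310.5545
  3        57.50        49.1073       147.3219         589.2875
  4        57.50        46.5914       186.3654         931.8272
  5        57.50        44.2043       221.0216       1,326.1298
  6        57.50        41.9396       251.6375       1,761.4628
  7        57.50        39.7909       278.5362       2,228.2894
  8       557.50       366.0328     2,928.2623      26,354.3604
  Σ                    693.9794     4,171.2172      33,611.0199
P = 693.9794.
Convexity = Σ t(t+1)·PV / [P·(1+y)²] = 33,611.0199 / (693.9794 × 1.110916) = 43.59673.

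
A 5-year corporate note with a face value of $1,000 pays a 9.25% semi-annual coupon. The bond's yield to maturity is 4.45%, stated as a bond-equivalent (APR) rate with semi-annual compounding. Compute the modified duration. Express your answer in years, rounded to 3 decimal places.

Periodic yield y = 0.02225. First find Macaulay duration:
  t   CF        PV=CF/(1+0.02225)^t    t·PV
  1        46.25        45.2433        45.2433
  2        46.25        44.2586        88.5172
  3        46.25        43.2953       129.8858
  4        46.25        42.3529       169.4116
  5        46.25        41.4311       207.1553
  6        46.25        40.5293       243.1758
  7        46.25        39.6471       277.5300
  8        46.25        38.7842       310.2736
  9        46.25        37.9400       341.4603
  10    1,046.25       839.5842     8,395.8424
  Σ                  1,213.0661    10,208.4953
P = 1,213.0661; Macaulay duration = 10,208.4953 / 1,213.0661 = 8.41545 half-year periods = 4.20772 years.
Modified duration = D_Mac / (1 + y) = 4.20772 / 1.02225 = 4.11614 years.

4.116 years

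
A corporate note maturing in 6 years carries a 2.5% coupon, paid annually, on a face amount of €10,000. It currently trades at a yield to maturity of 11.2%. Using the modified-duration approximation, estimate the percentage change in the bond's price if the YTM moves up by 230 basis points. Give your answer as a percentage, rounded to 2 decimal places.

Periodic yield y = 0.112. Modified duration first:
  t   CF        PV=CF/(1+0.112)^t    t·PV
  1       250.00       224.8201       224.8201
  2       250.00       202.1764       404.3528
  3       250.00       181.8133       545.4399
  4       250.00       163.5012       654.0047
  5       250.00       147.0334       735.1671
  6    10,250.00     5,421.1964    32,527.1784
  Σ                  6,340.5408    35,090.9631
P = 6,340.5408; D_Mac = 5.53438 yrs; D_mod = 5.53438/(1+0.112) = 4.97696 yrs.
ΔP/P ≈ -D_mod · Δy = -4.97696 × (+0.023) = -0.114470 = -11.4470%.

-11.45%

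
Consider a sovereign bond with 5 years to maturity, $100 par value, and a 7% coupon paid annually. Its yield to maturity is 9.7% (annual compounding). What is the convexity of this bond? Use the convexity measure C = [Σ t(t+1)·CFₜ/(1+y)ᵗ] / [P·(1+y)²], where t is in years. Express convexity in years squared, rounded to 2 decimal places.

With y = 0.097:
  t   CF        PV=CF/(1+0.097)^t    t·PV        t(t+1)·PV
  1         7.00         6.3810         6.3810          12.7621
  2         7.00         5.8168        11.6336          34.9009
  3         7.00         5.3025        15.9074          63.6296
  4         7.00         4.8336        19.3344          96.6722
  5       107.00        67.3520       336.7601       2,020.5607
  Σ                     89.6859       390.0166       2,228.5254
P = 89.6859.
Convexity = Σ t(t+1)·PV / [P·(1+y)²] = 2,228.5254 / (89.6859 × 1.203409) = 20.64809.

20.65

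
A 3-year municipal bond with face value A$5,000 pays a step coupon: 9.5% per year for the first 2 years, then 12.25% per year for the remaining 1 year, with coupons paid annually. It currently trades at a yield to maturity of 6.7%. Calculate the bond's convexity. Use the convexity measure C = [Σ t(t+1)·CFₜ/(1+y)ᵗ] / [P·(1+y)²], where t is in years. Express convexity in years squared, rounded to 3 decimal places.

With y = 0.067:
  t   CF        PV=CF/(1+0.067)^t    t·PV        t(t+1)·PV
  1       475.00       445.1734       445.1734         890.3468
  2       475.00       417.2197       834.4393       2,503.3180
  3     5,612.50     4,620.2247    13,860.6740      55,442.6962
  Σ                  5,482.6177    15,140.2868      58,836.3609
P = 5,482.6177.
Convexity = Σ t(t+1)·PV / [P·(1+y)²] = 58,836.3609 / (5,482.6177 × 1.138489) = 9.42603.

9.426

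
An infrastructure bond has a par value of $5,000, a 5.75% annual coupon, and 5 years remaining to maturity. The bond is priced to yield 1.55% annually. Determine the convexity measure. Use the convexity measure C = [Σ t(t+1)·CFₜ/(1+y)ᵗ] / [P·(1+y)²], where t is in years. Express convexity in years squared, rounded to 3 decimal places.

25.495

With y = 0.0155:
  t   CF        PV=CF/(1+0.0155)^t    t·PV        t(t+1)·PV
  1       287.50       283.1118       283.1118         566.2235
  2       287.50       278.7905       557.5810       1,672.7431
  3       287.50       274.5352       823.6057       3,294.4226
  4       287.50       270.3449     1,081.3795       5,406.8975
  5     5,287.50     4,896.1052    24,480.5261     146,883.1563
  Σ                  6,002.8876    27,226.2040     157,823.4430
P = 6,002.8876.
Convexity = Σ t(t+1)·PV / [P·(1+y)²] = 157,823.4430 / (6,002.8876 × 1.031240) = 25.49479.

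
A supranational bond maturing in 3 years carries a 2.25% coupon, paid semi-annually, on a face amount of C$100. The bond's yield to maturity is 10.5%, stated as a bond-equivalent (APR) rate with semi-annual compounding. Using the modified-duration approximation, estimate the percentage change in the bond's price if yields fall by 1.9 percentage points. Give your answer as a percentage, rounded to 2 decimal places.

Periodic yield y = 0.0525. Modified duration first:
  t   CF        PV=CF/(1+0.0525)^t    t·PV
  1        1.125         1.0689         1.0689
  2        1.125         1.0156         2.0311
  3        1.125         0.9649         2.8947
  4        1.125         0.9168         3.6671
  5        1.125         0.8710         4.3552
  6      101.125        74.3919       446.3517
  Σ                     79.2291       460.3688
P = 79.2291; D_Mac = 5.81060 half-year periods = 2.90530 yrs; D_mod = 2.90530/(1+0.0525) = 2.76038 yrs.
ΔP/P ≈ -D_mod · Δy = -2.76038 × (-0.019) = +0.052447 = +5.2447%.

+5.24%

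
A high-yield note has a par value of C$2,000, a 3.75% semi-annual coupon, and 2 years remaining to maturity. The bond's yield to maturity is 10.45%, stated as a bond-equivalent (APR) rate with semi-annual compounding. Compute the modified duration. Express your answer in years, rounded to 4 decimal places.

1.8450 years

Periodic yield y = 0.05225. First find Macaulay duration:
  t   CF        PV=CF/(1+0.05225)^t    t·PV
  1        37.50        35.6379        35.6379
  2        37.50        33.8683        67.7366
  3        37.50        32.1866        96.5597
  4     2,037.50     1,661.9650     6,647.8601
  Σ                  1,763.6578     6,847.7943
P = 1,763.6578; Macaulay duration = 6,847.7943 / 1,763.6578 = 3.88272 half-year periods = 1.94136 years.
Modified duration = D_Mac / (1 + y) = 1.94136 / 1.05225 = 1.84496 years.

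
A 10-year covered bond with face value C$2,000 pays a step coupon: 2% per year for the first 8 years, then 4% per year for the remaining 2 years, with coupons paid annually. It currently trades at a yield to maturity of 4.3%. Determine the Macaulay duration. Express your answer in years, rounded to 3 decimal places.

9.065 years

Periodic yield y = 0.043. Discount each cash flow and weight by its year:
  t   CF        PV=CF/(1+0.043)^t    t·PV
  1        40.00        38.3509        38.3509
  2        40.00        36.7698        73.5396
  3        40.00        35.2539       105.7617
  4        40.00        33.8005       135.2019
  5        40.00        32.4070       162.0349
  6        40.00        31.0709       186.4255
  7        40.00        29.7900       208.5297
  8        40.00        28.5618       228.4944
  9        80.00        54.7685       492.9169
  10    2,080.00     1,365.2754    13,652.7535
  Σ                  1,686.0486    15,284.0090
Price P = Σ PV = 1,686.0486.
Macaulay duration = Σ(t·PV) / P = 15,284.0090 / 1,686.0486 = 9.06499 years.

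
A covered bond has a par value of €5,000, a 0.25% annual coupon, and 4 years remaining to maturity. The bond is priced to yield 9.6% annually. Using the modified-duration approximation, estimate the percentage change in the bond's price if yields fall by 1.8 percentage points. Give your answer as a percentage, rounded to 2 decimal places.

Periodic yield y = 0.096. Modified duration first:
  t   CF        PV=CF/(1+0.096)^t    t·PV
  1        12.50        11.4051        11.4051
  2        12.50        10.4061        20.8122
  3        12.50         9.4946        28.4839
  4     5,012.50     3,473.8589    13,895.4354
  Σ                  3,505.1647    13,956.1367
P = 3,505.1647; D_Mac = 3.98159 yrs; D_mod = 3.98159/(1+0.096) = 3.63284 yrs.
ΔP/P ≈ -D_mod · Δy = -3.63284 × (-0.018) = +0.065391 = +6.5391%.

+6.54%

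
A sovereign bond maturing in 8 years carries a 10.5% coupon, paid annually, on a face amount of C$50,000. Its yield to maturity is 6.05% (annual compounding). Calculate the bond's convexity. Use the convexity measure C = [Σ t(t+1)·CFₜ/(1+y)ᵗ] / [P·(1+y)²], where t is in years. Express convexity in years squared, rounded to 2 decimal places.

43.59

With y = 0.0605:
  t   CF        PV=CF/(1+0.0605)^t    t·PV        t(t+1)·PV
  1     5,250.00     4,950.4950     4,950.4950       9,900.9901
  2     5,250.00     4,668.0764     9,336.1529      28,008.4586
  3     5,250.00     4,401.7694    13,205.3081      52,821.2325
  4     5,250.00     4,150.6548    16,602.6191      83,013.0953
  5     5,250.00     3,913.8659    19,569.3294     117,415.9764
  6     5,250.00     3,690.5855    22,143.5128     155,004.5893
  7     5,250.00     3,480.0429    24,360.3001     194,882.4005
  8    55,250.00    34,534.0012   276,272.0095   2,486,448.0851
  Σ                 63,789.4910   386,439.7268   3,127,494.8277
P = 63,789.4910.
Convexity = Σ t(t+1)·PV / [P·(1+y)²] = 3,127,494.8277 / (63,789.4910 × 1.124660) = 43.59394.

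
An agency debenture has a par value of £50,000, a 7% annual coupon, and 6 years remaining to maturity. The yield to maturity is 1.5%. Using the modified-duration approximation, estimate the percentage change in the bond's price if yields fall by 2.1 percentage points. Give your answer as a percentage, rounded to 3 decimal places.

Periodic yield y = 0.015. Modified duration first:
  t   CF        PV=CF/(1+0.015)^t    t·PV
  1     3,500.00     3,448.2759     3,448.2759
  2     3,500.00     3,397.3161     6,794.6322
  3     3,500.00     3,347.1095    10,041.3284
  4     3,500.00     3,297.6448    13,190.5792
  5     3,500.00     3,248.9111    16,244.5557
  6    53,500.00    48,928.0073   293,568.0438
  Σ                 65,667.2647   343,287.4153
P = 65,667.2647; D_Mac = 5.22768 yrs; D_mod = 5.22768/(1+0.015) = 5.15042 yrs.
ΔP/P ≈ -D_mod · Δy = -5.15042 × (-0.021) = +0.108159 = +10.8159%.

+10.816%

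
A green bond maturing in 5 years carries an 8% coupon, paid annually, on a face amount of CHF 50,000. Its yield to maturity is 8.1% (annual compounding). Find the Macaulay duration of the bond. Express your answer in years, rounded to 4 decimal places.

4.3106 years

Periodic yield y = 0.081. Discount each cash flow and weight by its year:
  t   CF        PV=CF/(1+0.081)^t    t·PV
  1     4,000.00     3,700.2775     3,700.2775
  2     4,000.00     3,423.0134     6,846.0269
  3     4,000.00     3,166.5249     9,499.5747
  4     4,000.00     2,929.2552    11,717.0210
  5    54,000.00    36,581.8184   182,909.0922
  Σ                 49,800.8896   214,671.9923
Price P = Σ PV = 49,800.8896.
Macaulay duration = Σ(t·PV) / P = 214,671.9923 / 49,800.8896 = 4.31061 years.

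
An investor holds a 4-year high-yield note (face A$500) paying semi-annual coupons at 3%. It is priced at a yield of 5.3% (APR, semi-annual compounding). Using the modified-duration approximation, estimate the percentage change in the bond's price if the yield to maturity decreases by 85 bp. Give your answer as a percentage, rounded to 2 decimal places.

+3.14%

Periodic yield y = 0.0265. Modified duration first:
  t   CF        PV=CF/(1+0.0265)^t    t·PV
  1         7.50         7.3064         7.3064
  2         7.50         7.1178        14.2355
  3         7.50         6.9340        20.8020
  4         7.50         6.7550        27.0200
  5         7.50         6.5806        32.9031
  6         7.50         6.4107        38.4644
  7         7.50         6.2452        43.7166
  8       507.50       411.6844     3,293.4752
  Σ                    459.0341     3,477.9233
P = 459.0341; D_Mac = 7.57661 half-year periods = 3.78831 yrs; D_mod = 3.78831/(1+0.0265) = 3.69051 yrs.
ΔP/P ≈ -D_mod · Δy = -3.69051 × (-0.0085) = +0.031369 = +3.1369%.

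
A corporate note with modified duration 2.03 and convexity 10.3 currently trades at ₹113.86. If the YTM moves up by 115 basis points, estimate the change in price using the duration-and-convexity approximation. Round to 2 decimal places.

-₹2.58

Duration effect: -D_mod·Δy = -2.03 × (+0.0115) = -0.023345
Convexity effect: ½·C·(Δy)² = 0.5 × 10.3 × (0.0115)² = +0.0006810875
ΔP/P ≈ -0.023345 + 0.0006810875 = -0.0226639125
ΔP ≈ 113.86 × (-0.0226639125) = -2.58051307725.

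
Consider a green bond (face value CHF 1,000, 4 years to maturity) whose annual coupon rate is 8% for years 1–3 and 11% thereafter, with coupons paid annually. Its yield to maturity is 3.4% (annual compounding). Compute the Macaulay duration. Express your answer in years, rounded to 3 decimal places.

Periodic yield y = 0.034. Discount each cash flow and weight by its year:
  t   CF        PV=CF/(1+0.034)^t    t·PV
  1        80.00        77.3694        77.3694
  2        80.00        74.8254       149.6508
  3        80.00        72.3650       217.0949
  4     1,110.00       971.0483     3,884.1931
  Σ                  1,195.6081     4,328.3082
Price P = Σ PV = 1,195.6081.
Macaulay duration = Σ(t·PV) / P = 4,328.3082 / 1,195.6081 = 3.62017 years.

3.620 years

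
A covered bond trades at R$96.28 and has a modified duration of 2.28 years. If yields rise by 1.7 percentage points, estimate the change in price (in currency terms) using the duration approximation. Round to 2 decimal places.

-R$3.73

Duration approximation: ΔP/P ≈ -D_mod · Δy = -2.28 × (+0.017) = -0.038760.
ΔP ≈ 96.28 × (-0.038760) = -3.7318128.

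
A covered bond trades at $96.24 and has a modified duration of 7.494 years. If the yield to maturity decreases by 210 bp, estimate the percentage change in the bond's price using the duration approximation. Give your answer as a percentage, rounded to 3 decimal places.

Duration approximation: ΔP/P ≈ -D_mod · Δy = -7.494 × (-0.021) = +0.157374.
As a percentage: +15.7374%.

+15.737%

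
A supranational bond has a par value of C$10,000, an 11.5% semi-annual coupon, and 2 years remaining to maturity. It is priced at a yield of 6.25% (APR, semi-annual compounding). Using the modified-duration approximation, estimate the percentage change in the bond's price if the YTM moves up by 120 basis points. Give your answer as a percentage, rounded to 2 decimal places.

Periodic yield y = 0.03125. Modified duration first:
  t   CF        PV=CF/(1+0.03125)^t    t·PV
  1       575.00       557.5758       557.5758
  2       575.00       540.6795     1,081.3590
  3       575.00       524.2953     1,572.8859
  4    10,575.00     9,350.2781    37,401.1126
  Σ                 10,972.8287    40,612.9332
P = 10,972.8287; D_Mac = 3.70123 half-year periods = 1.85061 yrs; D_mod = 1.85061/(1+0.03125) = 1.79453 yrs.
ΔP/P ≈ -D_mod · Δy = -1.79453 × (+0.012) = -0.021534 = -2.1534%.

-2.15%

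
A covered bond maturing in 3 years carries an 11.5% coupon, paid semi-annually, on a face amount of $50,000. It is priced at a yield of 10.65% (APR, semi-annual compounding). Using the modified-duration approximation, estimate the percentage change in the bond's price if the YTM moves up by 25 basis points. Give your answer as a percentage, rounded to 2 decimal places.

Periodic yield y = 0.05325. Modified duration first:
  t   CF        PV=CF/(1+0.05325)^t    t·PV
  1     2,875.00     2,729.6463     2,729.6463
  2     2,875.00     2,591.6414     5,183.2829
  3     2,875.00     2,460.6137     7,381.8412
  4     2,875.00     2,336.2105     9,344.8421
  5     2,875.00     2,218.0969    11,090.4844
  6    52,875.00    38,731.2554   232,387.5322
  Σ                 51,067.4643   268,117.6291
P = 51,067.4643; D_Mac = 5.25026 half-year periods = 2.62513 yrs; D_mod = 2.62513/(1+0.05325) = 2.49241 yrs.
ΔP/P ≈ -D_mod · Δy = -2.49241 × (+0.0025) = -0.006231 = -0.6231%.

-0.62%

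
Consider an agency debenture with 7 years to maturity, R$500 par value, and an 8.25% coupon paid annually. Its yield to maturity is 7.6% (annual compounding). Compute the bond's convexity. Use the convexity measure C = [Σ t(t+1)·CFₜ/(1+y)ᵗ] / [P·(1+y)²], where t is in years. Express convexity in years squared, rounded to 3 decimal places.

35.789

With y = 0.076:
  t   CF        PV=CF/(1+0.076)^t    t·PV        t(t+1)·PV
  1        41.25        38.3364        38.3364          76.6729
  2        41.25        35.6287        71.2573         213.7719
  3        41.25        33.1121        99.3364         397.3456
  4        41.25        30.7734       123.0934         615.4671
  5        41.25        28.5998       142.9989         857.9932
  6        41.25        26.5797       159.4783       1,116.3480
  7       541.25       324.1246     2,268.8723      18,150.9783
  Σ                    517.1547     2,903.3730      21,428.5770
P = 517.1547.
Convexity = Σ t(t+1)·PV / [P·(1+y)²] = 21,428.5770 / (517.1547 × 1.157776) = 35.78890.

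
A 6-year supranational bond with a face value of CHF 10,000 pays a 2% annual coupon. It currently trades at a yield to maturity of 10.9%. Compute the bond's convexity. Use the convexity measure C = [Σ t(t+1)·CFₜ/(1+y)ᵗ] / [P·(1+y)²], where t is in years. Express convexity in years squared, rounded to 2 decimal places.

With y = 0.109:
  t   CF        PV=CF/(1+0.109)^t    t·PV        t(t+1)·PV
  1       200.00       180.3427       180.3427         360.6853
  2       200.00       162.6174       325.2347         975.7042
  3       200.00       146.6342       439.9027       1,759.6107
  4       200.00       132.2220       528.8881       2,644.4405
  5       200.00       119.2264       596.1318       3,576.7906
  6    10,200.00     5,482.9072    32,897.4432     230,282.1021
  Σ                  6,223.9498    34,967.9431     239,599.3335
P = 6,223.9498.
Convexity = Σ t(t+1)·PV / [P·(1+y)²] = 239,599.3335 / (6,223.9498 × 1.229881) = 31.30087.

31.30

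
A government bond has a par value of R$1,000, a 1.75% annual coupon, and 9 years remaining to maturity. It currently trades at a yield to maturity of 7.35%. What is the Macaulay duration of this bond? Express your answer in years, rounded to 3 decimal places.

Periodic yield y = 0.0735. Discount each cash flow and weight by its year:
  t   CF        PV=CF/(1+0.0735)^t    t·PV
  1        17.50        16.3018        16.3018
  2        17.50        15.1857        30.3713
  3        17.50        14.1459        42.4378
  4        17.50        13.1774        52.7096
  5        17.50        12.2752        61.3759
  6        17.50        11.4347        68.6084
  7        17.50        10.6518        74.5627
  8        17.50         9.9225        79.3801
  9     1,017.50       537.4227     4,836.8040
  Σ                    640.5177     5,262.5517
Price P = Σ PV = 640.5177.
Macaulay duration = Σ(t·PV) / P = 5,262.5517 / 640.5177 = 8.21609 years.

8.216 years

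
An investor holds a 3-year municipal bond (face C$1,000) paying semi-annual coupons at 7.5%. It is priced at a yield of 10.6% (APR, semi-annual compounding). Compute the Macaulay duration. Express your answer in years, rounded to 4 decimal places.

Periodic yield y = 0.053. Discount each cash flow and weight by its period:
  t   CF        PV=CF/(1+0.053)^t    t·PV
  1        37.50        35.6125        35.6125
  2        37.50        33.8201        67.6401
  3        37.50        32.1178        96.3535
  4        37.50        30.5013       122.0050
  5        37.50        28.9661       144.8303
  6     1,037.50       761.0582     4,566.3493
  Σ                    922.0760     5,032.7908
Price P = Σ PV = 922.0760.
Macaulay duration = Σ(t·PV) / P = 5,032.7908 / 922.0760 = 5.45811 half-year periods.
In years: 5.45811 / 2 = 2.72905 years.

2.7291 years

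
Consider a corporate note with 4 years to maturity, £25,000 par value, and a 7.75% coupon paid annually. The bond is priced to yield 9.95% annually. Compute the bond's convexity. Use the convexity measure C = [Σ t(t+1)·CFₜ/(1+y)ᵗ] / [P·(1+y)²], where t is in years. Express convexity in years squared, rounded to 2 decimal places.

With y = 0.0995:
  t   CF        PV=CF/(1+0.0995)^t    t·PV        t(t+1)·PV
  1     1,937.50     1,762.1646     1,762.1646       3,524.3292
  2     1,937.50     1,602.6963     3,205.3927       9,616.1780
  3     1,937.50     1,457.6592     4,372.9777      17,491.9109
  4    26,937.50    18,432.1651    73,728.6606     368,643.3028
  Σ                 23,254.6853    83,069.1956     399,275.7209
P = 23,254.6853.
Convexity = Σ t(t+1)·PV / [P·(1+y)²] = 399,275.7209 / (23,254.6853 × 1.208900) = 14.20273.

14.20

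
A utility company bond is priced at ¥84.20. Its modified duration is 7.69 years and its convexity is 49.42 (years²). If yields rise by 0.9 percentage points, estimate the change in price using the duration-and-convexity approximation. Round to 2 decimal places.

-¥5.66

Duration effect: -D_mod·Δy = -7.69 × (+0.009) = -0.069210
Convexity effect: ½·C·(Δy)² = 0.5 × 49.42 × (0.009)² = +0.00200151
ΔP/P ≈ -0.069210 + 0.00200151 = -0.06720849
ΔP ≈ 84.20 × (-0.06720849) = -5.658954858.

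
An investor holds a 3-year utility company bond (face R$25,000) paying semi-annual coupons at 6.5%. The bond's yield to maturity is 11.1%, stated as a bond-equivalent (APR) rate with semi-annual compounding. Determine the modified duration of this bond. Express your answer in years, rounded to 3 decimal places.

2.612 years

Periodic yield y = 0.0555. First find Macaulay duration:
  t   CF        PV=CF/(1+0.0555)^t    t·PV
  1       812.50       769.7774       769.7774
  2       812.50       729.3011     1,458.6023
  3       812.50       690.9532     2,072.8597
  4       812.50       654.6217     2,618.4869
  5       812.50       620.2006     3,101.0030
  6    25,812.50    18,667.2629   112,003.5772
  Σ                 22,132.1169   122,024.3065
P = 22,132.1169; Macaulay duration = 122,024.3065 / 22,132.1169 = 5.51345 half-year periods = 2.75672 years.
Modified duration = D_Mac / (1 + y) = 2.75672 / 1.0555 = 2.61177 years.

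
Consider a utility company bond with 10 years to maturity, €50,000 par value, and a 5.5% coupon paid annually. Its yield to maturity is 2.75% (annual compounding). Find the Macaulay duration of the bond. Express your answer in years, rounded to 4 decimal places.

Periodic yield y = 0.0275. Discount each cash flow and weight by its year:
  t   CF        PV=CF/(1+0.0275)^t    t·PV
  1     2,750.00     2,676.3990     2,676.3990
  2     2,750.00     2,604.7679     5,209.5358
  3     2,750.00     2,535.0539     7,605.1618
  4     2,750.00     2,467.2058     9,868.8231
  5     2,750.00     2,401.1735    12,005.8675
  6     2,750.00     2,336.9085    14,021.4511
  7     2,750.00     2,274.3635    15,920.5446
  8     2,750.00     2,213.4925    17,707.9398
  9     2,750.00     2,154.2506    19,388.2552
  10   52,750.00    40,216.4895   402,164.8952
  Σ                 61,880.1047   506,568.8730
Price P = Σ PV = 61,880.1047.
Macaulay duration = Σ(t·PV) / P = 506,568.8730 / 61,880.1047 = 8.18630 years.

8.1863 years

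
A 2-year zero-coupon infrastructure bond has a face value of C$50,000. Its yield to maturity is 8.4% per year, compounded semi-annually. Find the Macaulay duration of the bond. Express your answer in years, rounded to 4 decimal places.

A zero-coupon bond has a single cash flow at maturity, so its Macaulay duration equals its maturity: 2 years.
(Equivalently: 4 semi-annual periods ÷ 2 = 2 years.)

2.0000 years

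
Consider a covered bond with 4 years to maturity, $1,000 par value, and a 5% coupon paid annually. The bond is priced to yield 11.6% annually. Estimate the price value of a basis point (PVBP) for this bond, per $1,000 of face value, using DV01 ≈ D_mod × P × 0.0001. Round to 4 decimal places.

$0.2635

Periodic yield y = 0.116.
  t   CF        PV=CF/(1+0.116)^t    t·PV
  1        50.00        44.8029        44.8029
  2        50.00        40.1459        80.2919
  3        50.00        35.9731       107.9192
  4     1,050.00       676.9125     2,707.6499
  Σ                    797.8343     2,940.6639
P = 797.8343; D_Mac = 3.68581 yrs; D_mod = 3.30269 yrs.
DV01 ≈ 3.30269 × 797.8343 × 0.0001 = 0.263500.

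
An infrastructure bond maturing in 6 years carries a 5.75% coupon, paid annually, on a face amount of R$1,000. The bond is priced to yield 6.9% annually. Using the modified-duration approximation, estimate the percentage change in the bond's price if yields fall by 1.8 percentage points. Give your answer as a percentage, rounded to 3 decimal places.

+8.783%

Periodic yield y = 0.069. Modified duration first:
  t   CF        PV=CF/(1+0.069)^t    t·PV
  1        57.50        53.7886        53.7886
  2        57.50        50.3167       100.6335
  3        57.50        47.0690       141.2069
  4        57.50        44.0308       176.1234
  5        57.50        41.1888       205.9441
  6     1,057.50       708.6212     4,251.7272
  Σ                    945.0152     4,929.4237
P = 945.0152; D_Mac = 5.21624 yrs; D_mod = 5.21624/(1+0.069) = 4.87955 yrs.
ΔP/P ≈ -D_mod · Δy = -4.87955 × (-0.018) = +0.087832 = +8.7832%.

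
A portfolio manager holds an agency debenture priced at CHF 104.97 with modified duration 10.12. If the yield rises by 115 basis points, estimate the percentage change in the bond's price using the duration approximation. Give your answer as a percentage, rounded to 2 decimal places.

-11.64%

Duration approximation: ΔP/P ≈ -D_mod · Δy = -10.12 × (+0.0115) = -0.116380.
As a percentage: -11.6380%.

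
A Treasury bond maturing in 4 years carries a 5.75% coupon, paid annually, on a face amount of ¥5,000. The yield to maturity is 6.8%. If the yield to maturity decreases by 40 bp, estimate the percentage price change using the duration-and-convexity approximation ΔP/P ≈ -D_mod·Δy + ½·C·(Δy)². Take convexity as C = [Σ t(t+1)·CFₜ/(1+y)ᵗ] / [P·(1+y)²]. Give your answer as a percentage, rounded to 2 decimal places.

With y = 0.068:
  t   CF        PV=CF/(1+0.068)^t    t·PV        t(t+1)·PV
  1       287.50       269.1948       269.1948         538.3895
  2       287.50       252.0550       504.1100       1,512.3301
  3       287.50       236.0066       708.0197       2,832.0788
  4     5,287.50     4,064.1092    16,256.4368      81,282.1842
  Σ                  4,821.3655    17,737.7613      86,164.9826
P = 4,821.3655; D_Mac = 3.67899 yrs; D_mod = 3.44475 yrs; C = 15.66817.
Duration effect: -3.44475 × (-0.004) = +0.013779
Convexity effect: 0.5 × 15.66817 × (-0.004)² = +0.0001253
ΔP/P ≈ +0.013779 + 0.0001253 = +0.013904 = +1.3904%.

+1.39%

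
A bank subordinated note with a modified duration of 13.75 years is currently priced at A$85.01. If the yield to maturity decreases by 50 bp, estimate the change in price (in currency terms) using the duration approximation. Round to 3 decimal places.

+A$5.844

Duration approximation: ΔP/P ≈ -D_mod · Δy = -13.75 × (-0.005) = +0.068750.
ΔP ≈ 85.01 × (+0.068750) = +5.8444375.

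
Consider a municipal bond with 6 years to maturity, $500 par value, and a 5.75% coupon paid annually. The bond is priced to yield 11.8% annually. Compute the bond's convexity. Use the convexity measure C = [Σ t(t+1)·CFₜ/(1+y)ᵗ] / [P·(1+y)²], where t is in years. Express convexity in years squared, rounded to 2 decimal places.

With y = 0.118:
  t   CF        PV=CF/(1+0.118)^t    t·PV        t(t+1)·PV
  1        28.75        25.7156        25.7156          51.4311
  2        28.75        23.0014        46.0028         138.0084
  3        28.75        20.5737        61.7211         246.8844
  4        28.75        18.4022        73.6090         368.0448
  5        28.75        16.4600        82.2998         493.7989
  6       528.75       270.7694     1,624.6163      11,372.3142
  Σ                    374.9222     1,913.9645      12,670.4817
P = 374.9222.
Convexity = Σ t(t+1)·PV / [P·(1+y)²] = 12,670.4817 / (374.9222 × 1.249924) = 27.03761.

27.04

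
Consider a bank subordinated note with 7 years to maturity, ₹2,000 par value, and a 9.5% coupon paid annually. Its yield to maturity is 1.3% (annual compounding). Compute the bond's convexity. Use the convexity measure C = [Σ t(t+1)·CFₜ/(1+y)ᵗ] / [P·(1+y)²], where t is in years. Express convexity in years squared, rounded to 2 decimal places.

With y = 0.013:
  t   CF        PV=CF/(1+0.013)^t    t·PV        t(t+1)·PV
  1       190.00       187.5617       187.5617         375.1234
  2       190.00       185.1547       370.3094       1,110.9281
  3       190.00       182.7786       548.3357       2,193.3428
  4       190.00       180.4329       721.7317       3,608.6587
  5       190.00       178.1174       890.5871       5,343.5223
  6       190.00       175.8316     1,054.9896       7,384.9272
  7     2,190.00     2,000.6817    14,004.7718     112,038.1746
  Σ                  3,090.5586    17,778.2870     132,054.6772
P = 3,090.5586.
Convexity = Σ t(t+1)·PV / [P·(1+y)²] = 132,054.6772 / (3,090.5586 × 1.026169) = 41.63877.

41.64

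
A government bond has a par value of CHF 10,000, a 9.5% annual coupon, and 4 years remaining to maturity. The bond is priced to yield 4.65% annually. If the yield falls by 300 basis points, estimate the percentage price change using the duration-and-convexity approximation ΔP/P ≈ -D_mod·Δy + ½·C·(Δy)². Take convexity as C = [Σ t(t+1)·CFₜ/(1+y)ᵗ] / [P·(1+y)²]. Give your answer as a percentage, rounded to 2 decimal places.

+10.87%

With y = 0.0465:
  t   CF        PV=CF/(1+0.0465)^t    t·PV        t(t+1)·PV
  1       950.00       907.7879       907.7879       1,815.5757
  2       950.00       867.4514     1,734.9028       5,204.7083
  3       950.00       828.9072     2,486.7216       9,946.8863
  4    10,950.00     9,129.7143    36,518.8573     182,594.2865
  Σ                 11,733.8608    41,648.2695     199,561.4568
P = 11,733.8608; D_Mac = 3.54941 yrs; D_mod = 3.39170 yrs; C = 15.52949.
Duration effect: -3.39170 × (-0.03) = +0.101751
Convexity effect: 0.5 × 15.52949 × (-0.03)² = +0.0069883
ΔP/P ≈ +0.101751 + 0.0069883 = +0.108739 = +10.8739%.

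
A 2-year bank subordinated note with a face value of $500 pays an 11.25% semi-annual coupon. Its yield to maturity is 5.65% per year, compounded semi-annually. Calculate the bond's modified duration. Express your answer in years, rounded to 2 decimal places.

Periodic yield y = 0.02825. First find Macaulay duration:
  t   CF        PV=CF/(1+0.02825)^t    t·PV
  1       28.125        27.3523        27.3523
  2       28.125        26.6008        53.2016
  3       28.125        25.8700        77.6100
  4      528.125       472.4348     1,889.7391
  Σ                    552.2579     2,047.9030
P = 552.2579; Macaulay duration = 2,047.9030 / 552.2579 = 3.70824 half-year periods = 1.85412 years.
Modified duration = D_Mac / (1 + y) = 1.85412 / 1.02825 = 1.80318 years.

1.80 years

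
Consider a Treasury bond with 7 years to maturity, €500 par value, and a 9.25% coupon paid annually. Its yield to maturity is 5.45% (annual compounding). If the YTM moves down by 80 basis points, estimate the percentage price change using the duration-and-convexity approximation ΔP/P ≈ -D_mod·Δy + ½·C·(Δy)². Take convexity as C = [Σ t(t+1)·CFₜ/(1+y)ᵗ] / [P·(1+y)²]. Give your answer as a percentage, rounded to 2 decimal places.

+4.37%

With y = 0.0545:
  t   CF        PV=CF/(1+0.0545)^t    t·PV        t(t+1)·PV
  1        46.25        43.8596        43.8596          87.7193
  2        46.25        41.5928        83.1857         249.5570
  3        46.25        39.4432       118.3296         473.3182
  4        46.25        37.4046       149.6185         748.0927
  5        46.25        35.4714       177.3572       1,064.1432
  6        46.25        33.6382       201.8290       1,412.8027
  7       546.25       376.7605     2,637.3235      21,098.5878
  Σ                    608.1704     3,411.5031      25,134.2210
P = 608.1704; D_Mac = 5.60945 yrs; D_mod = 5.31954 yrs; C = 37.16610.
Duration effect: -5.31954 × (-0.008) = +0.042556
Convexity effect: 0.5 × 37.16610 × (-0.008)² = +0.0011893
ΔP/P ≈ +0.042556 + 0.0011893 = +0.043746 = +4.3746%.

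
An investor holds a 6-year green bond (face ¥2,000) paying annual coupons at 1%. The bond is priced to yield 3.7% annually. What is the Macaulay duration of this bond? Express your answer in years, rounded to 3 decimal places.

Periodic yield y = 0.037. Discount each cash flow and weight by its year:
  t   CF        PV=CF/(1+0.037)^t    t·PV
  1        20.00        19.2864        19.2864
  2        20.00        18.5983        37.1965
  3        20.00        17.9347        53.8041
  4        20.00        17.2948        69.1791
  5        20.00        16.6777        83.3885
  6     2,020.00     1,624.3471     9,746.0825
  Σ                  1,714.1389    10,008.9371
Price P = Σ PV = 1,714.1389.
Macaulay duration = Σ(t·PV) / P = 10,008.9371 / 1,714.1389 = 5.83905 years.

5.839 years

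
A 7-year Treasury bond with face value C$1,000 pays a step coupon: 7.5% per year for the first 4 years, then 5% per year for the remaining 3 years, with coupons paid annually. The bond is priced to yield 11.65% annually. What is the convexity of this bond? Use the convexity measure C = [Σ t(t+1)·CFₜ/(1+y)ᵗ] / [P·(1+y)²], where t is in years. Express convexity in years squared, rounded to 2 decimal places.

With y = 0.1165:
  t   CF        PV=CF/(1+0.1165)^t    t·PV        t(t+1)·PV
  1        75.00        67.1742        67.1742         134.3484
  2        75.00        60.1650       120.3300         360.9899
  3        75.00        53.8871       161.6614         646.6456
  4        75.00        48.2643       193.0574         965.2868
  5        50.00        28.8188       144.0942         864.5649
  6        50.00        25.8118       154.8706       1,084.0940
  7     1,050.00       485.4877     3,398.4137      27,187.3097
  Σ                    769.6089     4,239.6014      31,243.2393
P = 769.6089.
Convexity = Σ t(t+1)·PV / [P·(1+y)²] = 31,243.2393 / (769.6089 × 1.246572) = 32.56631.

32.57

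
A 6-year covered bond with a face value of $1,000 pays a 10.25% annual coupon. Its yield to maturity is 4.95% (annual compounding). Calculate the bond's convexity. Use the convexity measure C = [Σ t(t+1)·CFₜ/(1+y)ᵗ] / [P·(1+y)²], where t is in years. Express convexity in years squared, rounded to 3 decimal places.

With y = 0.0495:
  t   CF        PV=CF/(1+0.0495)^t    t·PV        t(t+1)·PV
  1       102.50        97.6656        97.6656         195.3311
  2       102.50        93.0591       186.1183         558.3548
  3       102.50        88.6700       266.0099       1,064.0396
  4       102.50        84.4878       337.9513       1,689.7564
  5       102.50        80.5029       402.5146       2,415.0877
  6     1,102.50       825.0570     4,950.3419      34,652.3930
  Σ                  1,269.4424     6,240.6014      40,574.9625
P = 1,269.4424.
Convexity = Σ t(t+1)·PV / [P·(1+y)²] = 40,574.9625 / (1,269.4424 × 1.101450) = 29.01885.

29.019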